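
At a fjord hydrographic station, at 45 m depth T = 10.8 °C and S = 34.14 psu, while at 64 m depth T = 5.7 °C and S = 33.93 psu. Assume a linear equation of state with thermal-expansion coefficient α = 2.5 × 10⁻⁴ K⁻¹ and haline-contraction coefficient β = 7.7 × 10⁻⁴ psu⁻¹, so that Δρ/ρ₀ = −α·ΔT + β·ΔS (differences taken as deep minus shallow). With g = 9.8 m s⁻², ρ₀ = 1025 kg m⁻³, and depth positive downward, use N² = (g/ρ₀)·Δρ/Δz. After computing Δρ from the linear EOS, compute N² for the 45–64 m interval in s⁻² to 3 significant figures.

5.74 × 10⁻⁴ s⁻²

ΔT = -5.1 K, ΔS = -0.21 psu (deep − shallow).
Δρ/ρ₀ = −αΔT + βΔS = 1.275 × 10⁻³ − 1.617 × 10⁻⁴ = 1.1133 × 10⁻³, so Δρ ≈ 1.141 kg m⁻³.
N² = (g/ρ₀)·Δρ/Δz = g·(Δρ/ρ₀)/Δz = 9.8 × 1.1133 × 10⁻³ / 19 = 5.7423 × 10⁻⁴ s⁻² ≈ 5.74 × 10⁻⁴ s⁻².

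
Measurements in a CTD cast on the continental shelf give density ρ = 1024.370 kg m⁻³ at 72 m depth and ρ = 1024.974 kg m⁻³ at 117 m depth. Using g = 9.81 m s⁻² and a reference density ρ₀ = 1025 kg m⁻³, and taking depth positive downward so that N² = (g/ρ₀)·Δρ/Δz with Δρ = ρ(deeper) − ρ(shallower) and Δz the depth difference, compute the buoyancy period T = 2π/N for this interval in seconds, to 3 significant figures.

Δρ = 1024.974 − 1024.370 = 0.604 kg m⁻³ over Δz = 117 − 72 = 45 m.
N² = (9.81/1025) × (0.604/45) = 1.2846 × 10⁻⁴ s⁻².
N = √(1.2846 × 10⁻⁴) = 0.011334 rad s⁻¹, so T = 2π/N = 554.37 s ≈ 554 s.
N² > 0, so the interval is statically stable.

554 s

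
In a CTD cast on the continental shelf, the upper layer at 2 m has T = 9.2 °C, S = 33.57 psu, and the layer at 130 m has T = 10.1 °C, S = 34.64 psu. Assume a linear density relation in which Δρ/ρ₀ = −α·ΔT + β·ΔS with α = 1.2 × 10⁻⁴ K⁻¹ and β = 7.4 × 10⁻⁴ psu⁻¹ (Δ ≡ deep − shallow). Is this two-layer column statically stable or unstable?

stable

ΔT = 10.1 − 9.2 = +0.9 K and ΔS = 34.64 − 33.57 = +1.07 psu (deep − shallow).
−αΔT = -1.08 × 10⁻⁴; βΔS = 7.918 × 10⁻⁴; sum Δρ/ρ₀ = 6.838 × 10⁻⁴.
Δρ/ρ₀ > 0, so Δρ > 0: deeper water is denser → statically stable.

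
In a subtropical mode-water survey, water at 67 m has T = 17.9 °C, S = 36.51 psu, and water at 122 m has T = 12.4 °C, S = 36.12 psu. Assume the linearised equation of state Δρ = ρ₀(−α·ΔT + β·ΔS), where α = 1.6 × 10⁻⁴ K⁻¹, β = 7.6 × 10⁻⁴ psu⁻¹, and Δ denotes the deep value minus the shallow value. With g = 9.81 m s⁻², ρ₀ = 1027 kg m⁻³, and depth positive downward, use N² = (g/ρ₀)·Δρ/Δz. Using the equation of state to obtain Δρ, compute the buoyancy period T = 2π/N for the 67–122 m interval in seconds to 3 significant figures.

ΔT = -5.5 K, ΔS = -0.39 psu (deep − shallow).
Δρ/ρ₀ = −αΔT + βΔS = 8.80 × 10⁻⁴ − 2.964 × 10⁻⁴ = 5.836 × 10⁻⁴, so Δρ ≈ 0.5994 kg m⁻³.
N² = (g/ρ₀)·Δρ/Δz = g·(Δρ/ρ₀)/Δz = 9.81 × 5.836 × 10⁻⁴ / 55 = 1.0409 × 10⁻⁴ s⁻².
N = √(1.0409 × 10⁻⁴) = 0.010202 rad s⁻¹ → T = 2π/N = 615.88 s ≈ 616 s.

616 s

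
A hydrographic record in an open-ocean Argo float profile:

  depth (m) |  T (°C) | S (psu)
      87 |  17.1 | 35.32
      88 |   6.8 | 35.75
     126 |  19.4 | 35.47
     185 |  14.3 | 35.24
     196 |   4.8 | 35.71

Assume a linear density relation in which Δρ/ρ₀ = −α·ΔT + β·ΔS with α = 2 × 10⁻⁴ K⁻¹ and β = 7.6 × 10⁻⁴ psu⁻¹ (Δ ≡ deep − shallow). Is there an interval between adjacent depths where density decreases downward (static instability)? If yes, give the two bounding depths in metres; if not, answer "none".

88–126 m

Evaluate Δρ/ρ₀ = −αΔT + βΔS across each adjacent pair:
  87–88 m: −αΔT+βΔS = −(2 × 10⁻⁴)(-10.3)+(7.6 × 10⁻⁴)(+0.43) = 2.4 × 10⁻³ → stable
  88–126 m: −αΔT+βΔS = −(2 × 10⁻⁴)(+12.6)+(7.6 × 10⁻⁴)(-0.28) = -2.7 × 10⁻³ → UNSTABLE
  126–185 m: −αΔT+βΔS = −(2 × 10⁻⁴)(-5.1)+(7.6 × 10⁻⁴)(-0.23) = 8.5 × 10⁻⁴ → stable
  185–196 m: −αΔT+βΔS = −(2 × 10⁻⁴)(-9.5)+(7.6 × 10⁻⁴)(+0.47) = 2.3 × 10⁻³ → stable
The 88–126 m interval has Δρ < 0: lighter water underlies denser water.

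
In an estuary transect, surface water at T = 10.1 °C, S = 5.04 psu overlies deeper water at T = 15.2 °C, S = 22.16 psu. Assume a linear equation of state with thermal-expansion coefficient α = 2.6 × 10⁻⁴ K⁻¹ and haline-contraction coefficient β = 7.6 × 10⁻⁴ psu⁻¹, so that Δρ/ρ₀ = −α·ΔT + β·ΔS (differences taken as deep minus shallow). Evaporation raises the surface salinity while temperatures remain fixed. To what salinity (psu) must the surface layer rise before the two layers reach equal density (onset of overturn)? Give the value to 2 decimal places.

20.42 psu

Neutral buoyancy requires −α(T_deep − T_surf) + β(S_deep − S_surf′) = 0.
S_surf′ = S_deep − (α/β)·ΔT = 22.16 − (2.6 × 10⁻⁴/7.6 × 10⁻⁴)·(+5.1) = 20.4153 psu.
Increase required: 20.4153 − 5.04 = 15.3753 psu.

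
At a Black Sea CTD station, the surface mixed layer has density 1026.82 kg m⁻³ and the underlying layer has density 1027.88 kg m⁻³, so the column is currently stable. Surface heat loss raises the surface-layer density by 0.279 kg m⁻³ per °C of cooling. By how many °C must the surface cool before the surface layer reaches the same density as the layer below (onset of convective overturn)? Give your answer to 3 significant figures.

3.80 °C

Density deficit of the surface layer: 1027.88 − 1026.82 = 1.06 kg m⁻³.
Required change = 1.06 / 0.279 = 3.80 °C.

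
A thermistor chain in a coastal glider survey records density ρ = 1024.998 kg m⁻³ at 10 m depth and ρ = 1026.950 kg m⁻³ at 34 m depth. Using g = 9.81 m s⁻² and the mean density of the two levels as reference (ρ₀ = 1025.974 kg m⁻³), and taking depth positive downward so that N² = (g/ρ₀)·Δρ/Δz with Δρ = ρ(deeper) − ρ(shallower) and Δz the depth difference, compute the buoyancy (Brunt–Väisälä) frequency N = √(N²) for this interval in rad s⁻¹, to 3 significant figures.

0.0279 rad s⁻¹

Δρ = 1026.950 − 1024.998 = 1.952 kg m⁻³ over Δz = 34 − 10 = 24 m.
N² = (9.81/1025.974) × (1.952/24) = 7.7768 × 10⁻⁴ s⁻².
N = √(7.7768 × 10⁻⁴) = 0.027887 rad s⁻¹ ≈ 0.0279 rad s⁻¹.
N² > 0, so the interval is statically stable.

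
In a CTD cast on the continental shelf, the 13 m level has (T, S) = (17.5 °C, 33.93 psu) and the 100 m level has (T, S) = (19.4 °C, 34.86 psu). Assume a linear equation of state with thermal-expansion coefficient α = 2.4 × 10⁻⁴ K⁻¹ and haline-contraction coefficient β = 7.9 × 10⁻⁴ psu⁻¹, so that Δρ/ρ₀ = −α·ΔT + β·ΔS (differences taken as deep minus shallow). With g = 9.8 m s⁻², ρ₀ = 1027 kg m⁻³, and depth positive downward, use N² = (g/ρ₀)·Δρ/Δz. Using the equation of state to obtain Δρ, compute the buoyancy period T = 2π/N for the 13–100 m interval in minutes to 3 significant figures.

ΔT = +1.9 K, ΔS = +0.93 psu (deep − shallow).
Δρ/ρ₀ = −αΔT + βΔS = -4.56 × 10⁻⁴ + 7.347 × 10⁻⁴ = 2.787 × 10⁻⁴, so Δρ ≈ 0.2862 kg m⁻³.
N² = (g/ρ₀)·Δρ/Δz = g·(Δρ/ρ₀)/Δz = 9.8 × 2.787 × 10⁻⁴ / 87 = 3.1394 × 10⁻⁵ s⁻².
N = √(3.1394 × 10⁻⁵) = 5.6030 × 10⁻³ rad s⁻¹ → T = 2π/N = 1.1214 × 10³ s = 18.690 min ≈ 18.7 min.

18.7 min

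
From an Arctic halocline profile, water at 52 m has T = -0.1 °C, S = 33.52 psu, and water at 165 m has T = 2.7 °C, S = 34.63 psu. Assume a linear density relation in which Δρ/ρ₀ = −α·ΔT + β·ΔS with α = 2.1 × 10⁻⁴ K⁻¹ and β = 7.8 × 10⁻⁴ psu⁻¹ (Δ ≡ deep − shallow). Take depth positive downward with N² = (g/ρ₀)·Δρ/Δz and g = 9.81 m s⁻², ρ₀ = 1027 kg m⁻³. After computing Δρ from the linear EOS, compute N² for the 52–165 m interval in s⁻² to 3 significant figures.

ΔT = +2.8 K, ΔS = +1.11 psu (deep − shallow).
Δρ/ρ₀ = −αΔT + βΔS = -5.88 × 10⁻⁴ + 8.658 × 10⁻⁴ = 2.778 × 10⁻⁴, so Δρ ≈ 0.2853 kg m⁻³.
N² = (g/ρ₀)·Δρ/Δz = g·(Δρ/ρ₀)/Δz = 9.81 × 2.778 × 10⁻⁴ / 113 = 2.4117 × 10⁻⁵ s⁻² ≈ 2.41 × 10⁻⁵ s⁻².

2.41 × 10⁻⁵ s⁻²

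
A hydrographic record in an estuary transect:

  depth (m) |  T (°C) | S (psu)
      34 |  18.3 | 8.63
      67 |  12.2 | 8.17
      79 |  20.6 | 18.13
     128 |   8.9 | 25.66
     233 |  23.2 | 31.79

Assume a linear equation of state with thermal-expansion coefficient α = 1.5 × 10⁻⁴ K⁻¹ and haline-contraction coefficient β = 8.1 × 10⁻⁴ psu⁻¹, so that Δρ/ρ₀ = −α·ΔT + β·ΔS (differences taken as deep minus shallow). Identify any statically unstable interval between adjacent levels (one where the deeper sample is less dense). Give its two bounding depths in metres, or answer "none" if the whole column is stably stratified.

Evaluate Δρ/ρ₀ = −αΔT + βΔS across each adjacent pair:
  34–67 m: −αΔT+βΔS = −(1.5 × 10⁻⁴)(-6.1)+(8.1 × 10⁻⁴)(-0.46) = 5.4 × 10⁻⁴ → stable
  67–79 m: −αΔT+βΔS = −(1.5 × 10⁻⁴)(+8.4)+(8.1 × 10⁻⁴)(+9.96) = 6.8 × 10⁻³ → stable
  79–128 m: −αΔT+βΔS = −(1.5 × 10⁻⁴)(-11.7)+(8.1 × 10⁻⁴)(+7.53) = 7.9 × 10⁻³ → stable
  128–233 m: −αΔT+βΔS = −(1.5 × 10⁻⁴)(+14.3)+(8.1 × 10⁻⁴)(+6.13) = 2.8 × 10⁻³ → stable
Every interval has Δρ > 0: the column is stably stratified throughout.

none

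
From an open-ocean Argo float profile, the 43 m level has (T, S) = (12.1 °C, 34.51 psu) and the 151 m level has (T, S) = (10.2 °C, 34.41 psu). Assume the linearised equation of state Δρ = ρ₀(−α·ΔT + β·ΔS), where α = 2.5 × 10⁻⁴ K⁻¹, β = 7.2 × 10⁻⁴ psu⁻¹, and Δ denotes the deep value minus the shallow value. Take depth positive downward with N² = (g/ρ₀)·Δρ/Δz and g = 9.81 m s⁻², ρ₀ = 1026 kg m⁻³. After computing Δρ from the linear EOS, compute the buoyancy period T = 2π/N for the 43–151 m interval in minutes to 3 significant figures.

ΔT = -1.9 K, ΔS = -0.10 psu (deep − shallow).
Δρ/ρ₀ = −αΔT + βΔS = 4.75 × 10⁻⁴ − 7.20 × 10⁻⁵ = 4.03 × 10⁻⁴, so Δρ ≈ 0.4135 kg m⁻³.
N² = (g/ρ₀)·Δρ/Δz = g·(Δρ/ρ₀)/Δz = 9.81 × 4.03 × 10⁻⁴ / 108 = 3.6606 × 10⁻⁵ s⁻².
N = √(3.6606 × 10⁻⁵) = 6.0503 × 10⁻³ rad s⁻¹ → T = 2π/N = 1.0385 × 10³ s = 17.308 min ≈ 17.3 min.

17.3 min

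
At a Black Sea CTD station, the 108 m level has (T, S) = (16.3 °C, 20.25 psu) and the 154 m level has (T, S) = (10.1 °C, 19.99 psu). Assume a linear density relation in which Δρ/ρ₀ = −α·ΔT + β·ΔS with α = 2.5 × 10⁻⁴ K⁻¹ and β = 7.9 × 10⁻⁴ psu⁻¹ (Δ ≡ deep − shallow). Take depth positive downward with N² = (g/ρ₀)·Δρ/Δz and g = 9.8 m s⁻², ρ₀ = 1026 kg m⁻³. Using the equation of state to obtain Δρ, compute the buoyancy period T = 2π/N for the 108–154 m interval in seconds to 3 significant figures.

371 s

ΔT = -6.2 K, ΔS = -0.26 psu (deep − shallow).
Δρ/ρ₀ = −αΔT + βΔS = 1.55 × 10⁻³ − 2.054 × 10⁻⁴ = 1.3446 × 10⁻³, so Δρ ≈ 1.380 kg m⁻³.
N² = (g/ρ₀)·Δρ/Δz = g·(Δρ/ρ₀)/Δz = 9.8 × 1.3446 × 10⁻³ / 46 = 2.8646 × 10⁻⁴ s⁻².
N = √(2.8646 × 10⁻⁴) = 0.016925 rad s⁻¹ → T = 2π/N = 371.24 s ≈ 371 s.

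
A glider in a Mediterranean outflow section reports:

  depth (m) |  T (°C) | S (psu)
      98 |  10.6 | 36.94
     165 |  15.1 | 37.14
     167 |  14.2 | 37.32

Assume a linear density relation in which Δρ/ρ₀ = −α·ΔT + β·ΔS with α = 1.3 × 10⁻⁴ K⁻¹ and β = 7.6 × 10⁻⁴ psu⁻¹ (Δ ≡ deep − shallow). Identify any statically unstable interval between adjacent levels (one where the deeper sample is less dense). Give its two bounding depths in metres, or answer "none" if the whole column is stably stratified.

Evaluate Δρ/ρ₀ = −αΔT + βΔS across each adjacent pair:
  98–165 m: −αΔT+βΔS = −(1.3 × 10⁻⁴)(+4.5)+(7.6 × 10⁻⁴)(+0.20) = -4.3 × 10⁻⁴ → UNSTABLE
  165–167 m: −αΔT+βΔS = −(1.3 × 10⁻⁴)(-0.9)+(7.6 × 10⁻⁴)(+0.18) = 2.5 × 10⁻⁴ → stable
The 98–165 m interval has Δρ < 0: lighter water underlies denser water.

98–165 m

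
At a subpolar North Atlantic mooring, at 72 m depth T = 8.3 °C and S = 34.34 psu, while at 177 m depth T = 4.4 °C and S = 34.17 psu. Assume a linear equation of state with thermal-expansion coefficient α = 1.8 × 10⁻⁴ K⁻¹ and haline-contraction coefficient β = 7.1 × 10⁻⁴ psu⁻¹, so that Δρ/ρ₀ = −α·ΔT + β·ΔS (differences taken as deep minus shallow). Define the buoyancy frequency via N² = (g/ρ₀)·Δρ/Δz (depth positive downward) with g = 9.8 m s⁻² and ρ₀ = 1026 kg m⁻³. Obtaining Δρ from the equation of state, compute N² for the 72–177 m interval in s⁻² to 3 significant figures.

5.43 × 10⁻⁵ s⁻²

ΔT = -3.9 K, ΔS = -0.17 psu (deep − shallow).
Δρ/ρ₀ = −αΔT + βΔS = 7.02 × 10⁻⁴ − 1.207 × 10⁻⁴ = 5.813 × 10⁻⁴, so Δρ ≈ 0.5964 kg m⁻³.
N² = (g/ρ₀)·Δρ/Δz = g·(Δρ/ρ₀)/Δz = 9.8 × 5.813 × 10⁻⁴ / 105 = 5.4255 × 10⁻⁵ s⁻² ≈ 5.43 × 10⁻⁵ s⁻².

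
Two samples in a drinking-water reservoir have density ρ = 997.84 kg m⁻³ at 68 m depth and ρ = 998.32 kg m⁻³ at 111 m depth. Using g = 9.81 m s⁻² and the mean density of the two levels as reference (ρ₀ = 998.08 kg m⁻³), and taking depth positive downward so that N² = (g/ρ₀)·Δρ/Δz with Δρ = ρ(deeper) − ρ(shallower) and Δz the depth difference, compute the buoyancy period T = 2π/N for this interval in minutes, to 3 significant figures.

10.0 min

Δρ = 998.32 − 997.84 = 0.48 kg m⁻³ over Δz = 111 − 68 = 43 m.
N² = (9.81/998.08) × (0.48/43) = 1.0972 × 10⁻⁴ s⁻².
N = √(1.0972 × 10⁻⁴) = 0.010475 rad s⁻¹, so T = 2π/N = 599.83 s = 9.9972 min ≈ 10.0 min.
A positive N² confirms static stability across the interval.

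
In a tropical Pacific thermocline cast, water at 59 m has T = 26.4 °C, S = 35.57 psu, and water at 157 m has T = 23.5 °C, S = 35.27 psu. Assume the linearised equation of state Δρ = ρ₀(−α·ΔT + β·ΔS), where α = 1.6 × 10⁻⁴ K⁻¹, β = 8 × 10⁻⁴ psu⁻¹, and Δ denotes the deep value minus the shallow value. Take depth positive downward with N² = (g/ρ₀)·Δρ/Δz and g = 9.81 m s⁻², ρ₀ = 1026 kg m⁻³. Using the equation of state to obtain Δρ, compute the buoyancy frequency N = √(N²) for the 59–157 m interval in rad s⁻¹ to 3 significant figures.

4.74 × 10⁻³ rad s⁻¹

ΔT = -2.9 K, ΔS = -0.30 psu (deep − shallow).
Δρ/ρ₀ = −αΔT + βΔS = 4.64 × 10⁻⁴ − 2.40 × 10⁻⁴ = 2.24 × 10⁻⁴, so Δρ ≈ 0.2298 kg m⁻³.
N² = (g/ρ₀)·Δρ/Δz = g·(Δρ/ρ₀)/Δz = 9.81 × 2.24 × 10⁻⁴ / 98 = 2.2423 × 10⁻⁵ s⁻².
N = √(2.2423 × 10⁻⁵) = 4.7353 × 10⁻³ rad s⁻¹ ≈ 4.74 × 10⁻³ rad s⁻¹.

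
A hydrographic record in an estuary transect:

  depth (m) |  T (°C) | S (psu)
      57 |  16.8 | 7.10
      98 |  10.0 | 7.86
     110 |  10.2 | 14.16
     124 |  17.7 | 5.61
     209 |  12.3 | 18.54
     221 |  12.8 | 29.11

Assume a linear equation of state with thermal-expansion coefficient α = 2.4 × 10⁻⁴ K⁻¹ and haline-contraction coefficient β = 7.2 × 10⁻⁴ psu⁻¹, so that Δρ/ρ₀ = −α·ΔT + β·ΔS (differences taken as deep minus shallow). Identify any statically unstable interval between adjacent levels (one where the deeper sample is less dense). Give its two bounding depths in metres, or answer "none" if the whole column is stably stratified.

110–124 m

Evaluate Δρ/ρ₀ = −αΔT + βΔS across each adjacent pair:
  57–98 m: −αΔT+βΔS = −(2.4 × 10⁻⁴)(-6.8)+(7.2 × 10⁻⁴)(+0.76) = 2.2 × 10⁻³ → stable
  98–110 m: −αΔT+βΔS = −(2.4 × 10⁻⁴)(+0.2)+(7.2 × 10⁻⁴)(+6.30) = 4.5 × 10⁻³ → stable
  110–124 m: −αΔT+βΔS = −(2.4 × 10⁻⁴)(+7.5)+(7.2 × 10⁻⁴)(-8.55) = -8.0 × 10⁻³ → UNSTABLE
  124–209 m: −αΔT+βΔS = −(2.4 × 10⁻⁴)(-5.4)+(7.2 × 10⁻⁴)(+12.93) = 0.011 → stable
  209–221 m: −αΔT+βΔS = −(2.4 × 10⁻⁴)(+0.5)+(7.2 × 10⁻⁴)(+10.57) = 7.5 × 10⁻³ → stable
The 110–124 m interval has Δρ < 0: lighter water underlies denser water.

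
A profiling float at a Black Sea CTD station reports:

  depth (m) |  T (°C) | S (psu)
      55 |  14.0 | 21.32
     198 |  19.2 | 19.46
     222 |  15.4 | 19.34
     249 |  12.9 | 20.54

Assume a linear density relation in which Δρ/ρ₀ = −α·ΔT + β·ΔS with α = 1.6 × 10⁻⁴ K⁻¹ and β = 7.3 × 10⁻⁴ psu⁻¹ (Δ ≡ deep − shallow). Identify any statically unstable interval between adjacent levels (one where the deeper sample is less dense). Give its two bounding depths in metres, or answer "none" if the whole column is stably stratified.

55–198 m

Evaluate Δρ/ρ₀ = −αΔT + βΔS across each adjacent pair:
  55–198 m: −αΔT+βΔS = −(1.6 × 10⁻⁴)(+5.2)+(7.3 × 10⁻⁴)(-1.86) = -2.2 × 10⁻³ → UNSTABLE
  198–222 m: −αΔT+βΔS = −(1.6 × 10⁻⁴)(-3.8)+(7.3 × 10⁻⁴)(-0.12) = 5.2 × 10⁻⁴ → stable
  222–249 m: −αΔT+βΔS = −(1.6 × 10⁻⁴)(-2.5)+(7.3 × 10⁻⁴)(+1.20) = 1.3 × 10⁻³ → stable
The 55–198 m interval has Δρ < 0: lighter water underlies denser water.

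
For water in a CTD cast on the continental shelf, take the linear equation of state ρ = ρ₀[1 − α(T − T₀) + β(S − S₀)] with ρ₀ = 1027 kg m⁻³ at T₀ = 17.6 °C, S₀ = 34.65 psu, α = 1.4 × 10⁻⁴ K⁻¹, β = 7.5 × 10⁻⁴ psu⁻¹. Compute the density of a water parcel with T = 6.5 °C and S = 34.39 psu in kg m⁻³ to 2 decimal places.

T − T₀ = -11.1 K, S − S₀ = -0.26 psu.
Bracket = 1 − α·(-11.1) + β·(-0.26) = 1 + (1.359 × 10⁻³) = 1.0013590.
ρ = 1027 × 1.0013590 = 1028.40 kg m⁻³.

1028.40 kg m⁻³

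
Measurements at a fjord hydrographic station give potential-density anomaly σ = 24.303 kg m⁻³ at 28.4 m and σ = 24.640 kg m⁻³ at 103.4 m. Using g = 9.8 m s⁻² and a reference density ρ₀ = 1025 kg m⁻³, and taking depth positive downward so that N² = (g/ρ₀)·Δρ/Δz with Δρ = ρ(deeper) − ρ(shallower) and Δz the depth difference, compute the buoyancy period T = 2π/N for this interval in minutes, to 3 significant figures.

Δρ = 1024.640 − 1024.303 = 0.337 kg m⁻³ over Δz = 103.4 − 28.4 = 75 m.
N² = (9.8/1025) × (0.337/75) = 4.2961 × 10⁻⁵ s⁻².
N = √(4.2961 × 10⁻⁵) = 6.5545 × 10⁻³ rad s⁻¹, so T = 2π/N = 958.61 s = 15.977 min ≈ 16.0 min.

16.0 min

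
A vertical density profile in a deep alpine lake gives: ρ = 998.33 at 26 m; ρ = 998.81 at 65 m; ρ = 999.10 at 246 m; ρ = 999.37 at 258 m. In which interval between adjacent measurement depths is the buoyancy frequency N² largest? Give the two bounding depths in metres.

Compute the density gradient over each adjacent pair:
  26–65 m: Δρ/Δz = 0.48/39 = 0.012 kg m⁻⁴
  65–246 m: Δρ/Δz = 0.29/181 = 1.6 × 10⁻³ kg m⁻⁴
  246–258 m: Δρ/Δz = 0.27/12 = 0.023 kg m⁻⁴
The largest gradient is in the 246–258 m interval — the pycnocline.

246–258 m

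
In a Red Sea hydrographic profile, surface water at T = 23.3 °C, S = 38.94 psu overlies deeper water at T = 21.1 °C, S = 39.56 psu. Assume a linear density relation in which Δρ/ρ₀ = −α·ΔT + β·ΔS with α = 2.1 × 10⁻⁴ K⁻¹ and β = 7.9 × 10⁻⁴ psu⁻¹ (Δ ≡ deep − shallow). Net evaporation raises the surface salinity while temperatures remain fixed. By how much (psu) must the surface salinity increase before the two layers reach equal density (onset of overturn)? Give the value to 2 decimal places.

1.20 psu

Neutral buoyancy requires −α(T_deep − T_surf) + β(S_deep − S_surf′) = 0.
S_surf′ = S_deep − (α/β)·ΔT = 39.56 − (2.1 × 10⁻⁴/7.9 × 10⁻⁴)·(-2.2) = 40.1448 psu.
Increase required: 40.1448 − 38.94 = 1.2048 psu.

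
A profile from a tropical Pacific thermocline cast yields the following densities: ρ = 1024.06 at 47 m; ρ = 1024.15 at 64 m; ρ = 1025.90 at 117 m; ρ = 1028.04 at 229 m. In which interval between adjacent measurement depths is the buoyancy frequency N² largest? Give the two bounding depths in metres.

64–117 m

Compute the density gradient over each adjacent pair:
  47–64 m: Δρ/Δz = 0.09/17 = 5.3 × 10⁻³ kg m⁻⁴
  64–117 m: Δρ/Δz = 1.75/53 = 0.033 kg m⁻⁴
  117–229 m: Δρ/Δz = 2.14/112 = 0.019 kg m⁻⁴
The largest gradient is in the 64–117 m interval — the pycnocline.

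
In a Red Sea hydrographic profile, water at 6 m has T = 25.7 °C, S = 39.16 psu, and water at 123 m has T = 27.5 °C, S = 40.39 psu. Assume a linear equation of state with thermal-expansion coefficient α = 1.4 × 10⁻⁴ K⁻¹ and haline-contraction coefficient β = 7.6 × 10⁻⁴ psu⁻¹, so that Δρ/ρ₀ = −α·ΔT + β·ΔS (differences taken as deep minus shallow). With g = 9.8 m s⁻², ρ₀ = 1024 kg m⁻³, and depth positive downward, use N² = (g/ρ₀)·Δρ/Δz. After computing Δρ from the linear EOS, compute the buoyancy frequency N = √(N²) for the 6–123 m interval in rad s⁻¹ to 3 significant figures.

7.56 × 10⁻³ rad s⁻¹

ΔT = +1.8 K, ΔS = +1.23 psu (deep − shallow).
Δρ/ρ₀ = −αΔT + βΔS = -2.52 × 10⁻⁴ + 9.348 × 10⁻⁴ = 6.828 × 10⁻⁴, so Δρ ≈ 0.6992 kg m⁻³.
N² = (g/ρ₀)·Δρ/Δz = g·(Δρ/ρ₀)/Δz = 9.8 × 6.828 × 10⁻⁴ / 117 = 5.7192 × 10⁻⁵ s⁻².
N = √(5.7192 × 10⁻⁵) = 7.5625 × 10⁻³ rad s⁻¹ ≈ 7.56 × 10⁻³ rad s⁻¹.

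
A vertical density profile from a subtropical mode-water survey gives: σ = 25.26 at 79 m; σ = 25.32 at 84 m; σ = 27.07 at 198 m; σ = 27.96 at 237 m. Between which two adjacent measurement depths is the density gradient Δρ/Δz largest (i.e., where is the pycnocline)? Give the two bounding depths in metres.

198–237 m

Compute the density gradient over each adjacent pair:
  79–84 m: Δρ/Δz = 0.06/5 = 0.012 kg m⁻⁴
  84–198 m: Δρ/Δz = 1.75/114 = 0.015 kg m⁻⁴
  198–237 m: Δρ/Δz = 0.89/39 = 0.023 kg m⁻⁴
The largest gradient is in the 198–237 m interval — the pycnocline.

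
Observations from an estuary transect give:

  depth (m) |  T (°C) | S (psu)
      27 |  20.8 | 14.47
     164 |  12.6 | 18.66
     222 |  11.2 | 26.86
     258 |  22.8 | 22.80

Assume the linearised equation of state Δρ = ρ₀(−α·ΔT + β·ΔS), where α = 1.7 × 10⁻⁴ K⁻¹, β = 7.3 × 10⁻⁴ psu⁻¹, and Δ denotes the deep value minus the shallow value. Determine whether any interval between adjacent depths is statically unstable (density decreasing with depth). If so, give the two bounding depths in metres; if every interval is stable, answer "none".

Evaluate Δρ/ρ₀ = −αΔT + βΔS across each adjacent pair:
  27–164 m: −αΔT+βΔS = −(1.7 × 10⁻⁴)(-8.2)+(7.3 × 10⁻⁴)(+4.19) = 4.5 × 10⁻³ → stable
  164–222 m: −αΔT+βΔS = −(1.7 × 10⁻⁴)(-1.4)+(7.3 × 10⁻⁴)(+8.20) = 6.2 × 10⁻³ → stable
  222–258 m: −αΔT+βΔS = −(1.7 × 10⁻⁴)(+11.6)+(7.3 × 10⁻⁴)(-4.06) = -4.9 × 10⁻³ → UNSTABLE
The 222–258 m interval has Δρ < 0: lighter water underlies denser water.

222–258 m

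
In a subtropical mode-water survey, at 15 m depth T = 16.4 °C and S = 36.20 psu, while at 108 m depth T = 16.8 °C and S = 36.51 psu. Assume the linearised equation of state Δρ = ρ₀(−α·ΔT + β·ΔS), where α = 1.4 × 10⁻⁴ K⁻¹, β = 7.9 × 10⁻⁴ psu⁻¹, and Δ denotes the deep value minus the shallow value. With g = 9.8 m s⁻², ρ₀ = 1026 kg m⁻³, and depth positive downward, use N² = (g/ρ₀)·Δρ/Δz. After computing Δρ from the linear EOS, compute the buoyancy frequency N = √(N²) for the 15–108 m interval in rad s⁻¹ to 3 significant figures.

4.46 × 10⁻³ rad s⁻¹

ΔT = +0.4 K, ΔS = +0.31 psu (deep − shallow).
Δρ/ρ₀ = −αΔT + βΔS = -5.60 × 10⁻⁵ + 2.449 × 10⁻⁴ = 1.889 × 10⁻⁴, so Δρ ≈ 0.1938 kg m⁻³.
N² = (g/ρ₀)·Δρ/Δz = g·(Δρ/ρ₀)/Δz = 9.8 × 1.889 × 10⁻⁴ / 93 = 1.9906 × 10⁻⁵ s⁻².
N = √(1.9906 × 10⁻⁵) = 4.4616 × 10⁻³ rad s⁻¹ ≈ 4.46 × 10⁻³ rad s⁻¹.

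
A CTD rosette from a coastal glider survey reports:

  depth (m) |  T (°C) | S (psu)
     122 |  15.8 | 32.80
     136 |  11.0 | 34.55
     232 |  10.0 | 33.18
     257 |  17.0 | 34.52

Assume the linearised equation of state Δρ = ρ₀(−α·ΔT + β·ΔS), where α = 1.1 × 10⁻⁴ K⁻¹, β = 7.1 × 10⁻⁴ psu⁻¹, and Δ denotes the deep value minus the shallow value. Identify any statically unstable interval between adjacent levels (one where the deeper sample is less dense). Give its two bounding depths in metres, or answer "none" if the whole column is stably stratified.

Evaluate Δρ/ρ₀ = −αΔT + βΔS across each adjacent pair:
  122–136 m: −αΔT+βΔS = −(1.1 × 10⁻⁴)(-4.8)+(7.1 × 10⁻⁴)(+1.75) = 1.8 × 10⁻³ → stable
  136–232 m: −αΔT+βΔS = −(1.1 × 10⁻⁴)(-1.0)+(7.1 × 10⁻⁴)(-1.37) = -8.6 × 10⁻⁴ → UNSTABLE
  232–257 m: −αΔT+βΔS = −(1.1 × 10⁻⁴)(+7.0)+(7.1 × 10⁻⁴)(+1.34) = 1.8 × 10⁻⁴ → stable
The 136–232 m interval has Δρ < 0: lighter water underlies denser water.

136–232 m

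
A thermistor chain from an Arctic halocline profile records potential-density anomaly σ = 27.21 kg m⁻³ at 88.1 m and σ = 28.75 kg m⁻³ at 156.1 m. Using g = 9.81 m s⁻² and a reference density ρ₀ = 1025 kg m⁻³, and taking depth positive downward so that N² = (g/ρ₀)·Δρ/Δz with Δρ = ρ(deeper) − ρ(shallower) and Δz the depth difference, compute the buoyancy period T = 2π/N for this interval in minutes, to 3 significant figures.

7.11 min

Δρ = 1028.75 − 1027.21 = 1.54 kg m⁻³ over Δz = 156.1 − 88.1 = 68 m.
N² = (9.81/1025) × (1.54/68) = 2.1675 × 10⁻⁴ s⁻².
N = √(2.1675 × 10⁻⁴) = 0.014722 rad s⁻¹, so T = 2π/N = 426.79 s = 7.1132 min ≈ 7.11 min.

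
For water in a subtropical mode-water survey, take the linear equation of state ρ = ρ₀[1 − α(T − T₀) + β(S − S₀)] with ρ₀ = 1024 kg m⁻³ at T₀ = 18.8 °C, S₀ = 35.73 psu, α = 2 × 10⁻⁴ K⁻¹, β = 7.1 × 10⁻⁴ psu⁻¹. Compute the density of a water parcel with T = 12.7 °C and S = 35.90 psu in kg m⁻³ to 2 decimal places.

1025.37 kg m⁻³

T − T₀ = -6.1 K, S − S₀ = +0.17 psu.
Bracket = 1 − α·(-6.1) + β·(+0.17) = 1 + (1.3407 × 10⁻³) = 1.0013407.
ρ = 1024 × 1.0013407 = 1025.37 kg m⁻³.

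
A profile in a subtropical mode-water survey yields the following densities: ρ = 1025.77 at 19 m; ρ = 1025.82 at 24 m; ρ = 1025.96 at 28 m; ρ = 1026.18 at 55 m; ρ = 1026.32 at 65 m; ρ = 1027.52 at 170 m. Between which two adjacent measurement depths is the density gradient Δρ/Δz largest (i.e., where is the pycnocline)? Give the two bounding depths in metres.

Compute the density gradient over each adjacent pair:
  19–24 m: Δρ/Δz = 0.05/5 = 0.010 kg m⁻⁴
  24–28 m: Δρ/Δz = 0.14/4 = 0.035 kg m⁻⁴
  28–55 m: Δρ/Δz = 0.22/27 = 8.1 × 10⁻³ kg m⁻⁴
  55–65 m: Δρ/Δz = 0.14/10 = 0.014 kg m⁻⁴
  65–170 m: Δρ/Δz = 1.20/105 = 0.011 kg m⁻⁴
The largest gradient is in the 24–28 m interval — the pycnocline.

24–28 m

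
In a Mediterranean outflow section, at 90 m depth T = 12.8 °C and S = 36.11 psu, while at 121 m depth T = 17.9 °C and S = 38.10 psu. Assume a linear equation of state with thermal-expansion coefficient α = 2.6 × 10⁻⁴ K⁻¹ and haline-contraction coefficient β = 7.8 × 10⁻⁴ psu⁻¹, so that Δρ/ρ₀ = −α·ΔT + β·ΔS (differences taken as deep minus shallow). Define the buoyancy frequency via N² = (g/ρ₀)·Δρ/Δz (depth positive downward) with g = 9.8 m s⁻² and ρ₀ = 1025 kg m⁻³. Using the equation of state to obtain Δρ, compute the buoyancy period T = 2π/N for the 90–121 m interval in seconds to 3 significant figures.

ΔT = +5.1 K, ΔS = +1.99 psu (deep − shallow).
Δρ/ρ₀ = −αΔT + βΔS = -1.326 × 10⁻³ + 1.5522 × 10⁻³ = 2.262 × 10⁻⁴, so Δρ ≈ 0.2319 kg m⁻³.
N² = (g/ρ₀)·Δρ/Δz = g·(Δρ/ρ₀)/Δz = 9.8 × 2.262 × 10⁻⁴ / 31 = 7.1508 × 10⁻⁵ s⁻².
N = √(7.1508 × 10⁻⁵) = 8.4562 × 10⁻³ rad s⁻¹ → T = 2π/N = 743.03 s ≈ 743 s.

743 s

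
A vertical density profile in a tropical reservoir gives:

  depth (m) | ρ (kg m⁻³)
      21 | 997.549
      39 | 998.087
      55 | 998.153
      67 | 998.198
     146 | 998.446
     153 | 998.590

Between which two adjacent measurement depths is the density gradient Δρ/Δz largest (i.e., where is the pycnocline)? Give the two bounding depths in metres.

Compute the density gradient over each adjacent pair:
  21–39 m: Δρ/Δz = 0.538/18 = 0.030 kg m⁻⁴
  39–55 m: Δρ/Δz = 0.066/16 = 4.1 × 10⁻³ kg m⁻⁴
  55–67 m: Δρ/Δz = 0.045/12 = 3.7 × 10⁻³ kg m⁻⁴
  67–146 m: Δρ/Δz = 0.248/79 = 3.1 × 10⁻³ kg m⁻⁴
  146–153 m: Δρ/Δz = 0.144/7 = 0.021 kg m⁻⁴
The largest gradient is in the 21–39 m interval — the pycnocline.

21–39 m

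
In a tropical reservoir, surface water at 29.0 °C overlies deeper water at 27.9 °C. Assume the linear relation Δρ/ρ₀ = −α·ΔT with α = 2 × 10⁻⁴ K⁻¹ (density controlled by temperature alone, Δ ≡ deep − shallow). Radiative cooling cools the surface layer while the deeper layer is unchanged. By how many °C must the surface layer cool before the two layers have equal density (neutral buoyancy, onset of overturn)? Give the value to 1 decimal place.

1.1 °C

With temperature the only control, equal density requires T_surf′ = T_deep.
T_surf′ = 27.9 °C.
Cooling required: 29.0 − 27.9 = 1.1 °C.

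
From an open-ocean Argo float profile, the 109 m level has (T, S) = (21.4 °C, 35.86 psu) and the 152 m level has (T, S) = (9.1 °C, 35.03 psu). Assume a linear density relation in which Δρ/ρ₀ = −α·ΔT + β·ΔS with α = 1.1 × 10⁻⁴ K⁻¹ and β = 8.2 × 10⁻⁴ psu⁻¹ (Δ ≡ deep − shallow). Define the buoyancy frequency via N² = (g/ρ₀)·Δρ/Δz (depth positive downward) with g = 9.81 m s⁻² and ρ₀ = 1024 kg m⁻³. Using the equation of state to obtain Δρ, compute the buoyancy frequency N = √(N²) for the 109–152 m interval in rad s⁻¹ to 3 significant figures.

ΔT = -12.3 K, ΔS = -0.83 psu (deep − shallow).
Δρ/ρ₀ = −αΔT + βΔS = 1.353 × 10⁻³ − 6.806 × 10⁻⁴ = 6.724 × 10⁻⁴, so Δρ ≈ 0.6885 kg m⁻³.
N² = (g/ρ₀)·Δρ/Δz = g·(Δρ/ρ₀)/Δz = 9.81 × 6.724 × 10⁻⁴ / 43 = 1.5340 × 10⁻⁴ s⁻².
N = √(1.5340 × 10⁻⁴) = 0.012385 rad s⁻¹ ≈ 0.0124 rad s⁻¹.

0.0124 rad s⁻¹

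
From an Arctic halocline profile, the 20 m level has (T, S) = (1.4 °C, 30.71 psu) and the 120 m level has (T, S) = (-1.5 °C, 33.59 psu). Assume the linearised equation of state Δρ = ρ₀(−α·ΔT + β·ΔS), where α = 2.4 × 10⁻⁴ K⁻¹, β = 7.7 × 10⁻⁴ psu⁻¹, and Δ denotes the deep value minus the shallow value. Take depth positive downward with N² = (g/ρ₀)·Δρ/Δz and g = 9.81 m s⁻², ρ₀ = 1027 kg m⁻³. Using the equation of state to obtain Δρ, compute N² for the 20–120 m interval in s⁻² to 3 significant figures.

2.86 × 10⁻⁴ s⁻²

ΔT = -2.9 K, ΔS = +2.88 psu (deep − shallow).
Δρ/ρ₀ = −αΔT + βΔS = 6.96 × 10⁻⁴ + 2.2176 × 10⁻³ = 2.9136 × 10⁻³, so Δρ ≈ 2.992 kg m⁻³.
N² = (g/ρ₀)·Δρ/Δz = g·(Δρ/ρ₀)/Δz = 9.81 × 2.9136 × 10⁻³ / 100 = 2.8582 × 10⁻⁴ s⁻² ≈ 2.86 × 10⁻⁴ s⁻².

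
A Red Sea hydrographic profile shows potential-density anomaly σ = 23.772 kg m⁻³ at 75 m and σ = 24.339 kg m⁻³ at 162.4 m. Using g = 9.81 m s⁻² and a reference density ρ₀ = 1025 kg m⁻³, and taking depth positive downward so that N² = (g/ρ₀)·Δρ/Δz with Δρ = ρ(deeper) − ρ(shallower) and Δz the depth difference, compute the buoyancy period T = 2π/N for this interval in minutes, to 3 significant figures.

13.3 min

Δρ = 1024.339 − 1023.772 = 0.567 kg m⁻³ over Δz = 162.4 − 75 = 87.4 m.
N² = (9.81/1025) × (0.567/87.4) = 6.2089 × 10⁻⁵ s⁻².
N = √(6.2089 × 10⁻⁵) = 7.8797 × 10⁻³ rad s⁻¹, so T = 2π/N = 797.39 s = 13.290 min ≈ 13.3 min.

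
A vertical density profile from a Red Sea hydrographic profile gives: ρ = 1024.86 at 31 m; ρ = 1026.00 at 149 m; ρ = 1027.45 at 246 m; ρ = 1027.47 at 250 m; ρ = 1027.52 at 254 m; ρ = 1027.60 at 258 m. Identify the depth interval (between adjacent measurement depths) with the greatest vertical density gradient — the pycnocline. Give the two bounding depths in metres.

Compute the density gradient over each adjacent pair:
  31–149 m: Δρ/Δz = 1.14/118 = 9.7 × 10⁻³ kg m⁻⁴
  149–246 m: Δρ/Δz = 1.45/97 = 0.015 kg m⁻⁴
  246–250 m: Δρ/Δz = 0.02/4 = 5.0 × 10⁻³ kg m⁻⁴
  250–254 m: Δρ/Δz = 0.05/4 = 0.013 kg m⁻⁴
  254–258 m: Δρ/Δz = 0.08/4 = 0.020 kg m⁻⁴
The largest gradient is in the 254–258 m interval — the pycnocline.

254–258 m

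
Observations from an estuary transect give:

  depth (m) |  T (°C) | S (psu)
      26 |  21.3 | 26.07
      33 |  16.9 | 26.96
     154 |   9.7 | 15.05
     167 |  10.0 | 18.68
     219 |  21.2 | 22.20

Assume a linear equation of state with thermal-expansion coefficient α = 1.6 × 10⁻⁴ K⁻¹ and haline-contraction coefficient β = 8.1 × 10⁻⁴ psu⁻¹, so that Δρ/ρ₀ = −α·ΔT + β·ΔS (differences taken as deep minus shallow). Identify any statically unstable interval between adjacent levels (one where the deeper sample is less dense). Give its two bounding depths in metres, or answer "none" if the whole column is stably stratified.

33–154 m

Evaluate Δρ/ρ₀ = −αΔT + βΔS across each adjacent pair:
  26–33 m: −αΔT+βΔS = −(1.6 × 10⁻⁴)(-4.4)+(8.1 × 10⁻⁴)(+0.89) = 1.4 × 10⁻³ → stable
  33–154 m: −αΔT+βΔS = −(1.6 × 10⁻⁴)(-7.2)+(8.1 × 10⁻⁴)(-11.91) = -8.5 × 10⁻³ → UNSTABLE
  154–167 m: −αΔT+βΔS = −(1.6 × 10⁻⁴)(+0.3)+(8.1 × 10⁻⁴)(+3.63) = 2.9 × 10⁻³ → stable
  167–219 m: −αΔT+βΔS = −(1.6 × 10⁻⁴)(+11.2)+(8.1 × 10⁻⁴)(+3.52) = 1.1 × 10⁻³ → stable
The 33–154 m interval has Δρ < 0: lighter water underlies denser water.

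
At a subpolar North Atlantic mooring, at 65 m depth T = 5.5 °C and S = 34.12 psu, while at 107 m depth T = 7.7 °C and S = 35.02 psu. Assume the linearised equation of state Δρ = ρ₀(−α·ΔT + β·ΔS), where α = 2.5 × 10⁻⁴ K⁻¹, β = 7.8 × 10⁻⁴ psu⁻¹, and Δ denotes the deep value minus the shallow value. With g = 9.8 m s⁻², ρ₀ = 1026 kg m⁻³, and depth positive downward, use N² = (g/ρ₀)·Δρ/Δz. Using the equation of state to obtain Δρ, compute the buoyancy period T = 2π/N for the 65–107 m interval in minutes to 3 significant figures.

17.6 min

ΔT = +2.2 K, ΔS = +0.90 psu (deep − shallow).
Δρ/ρ₀ = −αΔT + βΔS = -5.50 × 10⁻⁴ + 7.02 × 10⁻⁴ = 1.52 × 10⁻⁴, so Δρ ≈ 0.1560 kg m⁻³.
N² = (g/ρ₀)·Δρ/Δz = g·(Δρ/ρ₀)/Δz = 9.8 × 1.52 × 10⁻⁴ / 42 = 3.5467 × 10⁻⁵ s⁻².
N = √(3.5467 × 10⁻⁵) = 5.9554 × 10⁻³ rad s⁻¹ → T = 2π/N = 1.0550 × 10³ s = 17.583 min ≈ 17.6 min.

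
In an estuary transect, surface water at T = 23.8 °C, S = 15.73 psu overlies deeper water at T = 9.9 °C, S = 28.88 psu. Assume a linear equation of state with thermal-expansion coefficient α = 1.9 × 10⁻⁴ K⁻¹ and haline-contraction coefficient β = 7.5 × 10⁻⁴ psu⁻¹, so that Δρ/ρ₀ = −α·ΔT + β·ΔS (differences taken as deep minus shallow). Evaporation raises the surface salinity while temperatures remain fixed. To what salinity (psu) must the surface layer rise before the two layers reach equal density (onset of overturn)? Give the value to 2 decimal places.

Neutral buoyancy requires −α(T_deep − T_surf) + β(S_deep − S_surf′) = 0.
S_surf′ = S_deep − (α/β)·ΔT = 28.88 − (1.9 × 10⁻⁴/7.5 × 10⁻⁴)·(-13.9) = 32.4013 psu.
Increase required: 32.4013 − 15.73 = 16.6713 psu.

32.40 psu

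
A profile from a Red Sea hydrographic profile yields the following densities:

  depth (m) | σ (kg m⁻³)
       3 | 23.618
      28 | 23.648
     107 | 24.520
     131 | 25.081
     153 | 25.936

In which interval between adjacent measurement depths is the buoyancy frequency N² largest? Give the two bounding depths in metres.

Compute the density gradient over each adjacent pair:
  3–28 m: Δρ/Δz = 0.030/25 = 1.2 × 10⁻³ kg m⁻⁴
  28–107 m: Δρ/Δz = 0.872/79 = 0.011 kg m⁻⁴
  107–131 m: Δρ/Δz = 0.561/24 = 0.023 kg m⁻⁴
  131–153 m: Δρ/Δz = 0.855/22 = 0.039 kg m⁻⁴
The largest gradient is in the 131–153 m interval — the pycnocline.

131–153 m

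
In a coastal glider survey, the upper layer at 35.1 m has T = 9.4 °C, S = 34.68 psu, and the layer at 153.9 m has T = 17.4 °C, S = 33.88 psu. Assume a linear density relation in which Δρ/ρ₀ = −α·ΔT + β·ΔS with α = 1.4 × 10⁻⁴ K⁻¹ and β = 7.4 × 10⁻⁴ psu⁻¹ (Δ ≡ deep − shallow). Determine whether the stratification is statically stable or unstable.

ΔT = 17.4 − 9.4 = +8.0 K and ΔS = 33.88 − 34.68 = -0.80 psu (deep − shallow).
−αΔT = -1.12 × 10⁻³; βΔS = -5.92 × 10⁻⁴; sum Δρ/ρ₀ = -1.712 × 10⁻³.
Δρ/ρ₀ < 0, so Δρ < 0: deeper water is lighter → statically unstable; the column would overturn.

unstable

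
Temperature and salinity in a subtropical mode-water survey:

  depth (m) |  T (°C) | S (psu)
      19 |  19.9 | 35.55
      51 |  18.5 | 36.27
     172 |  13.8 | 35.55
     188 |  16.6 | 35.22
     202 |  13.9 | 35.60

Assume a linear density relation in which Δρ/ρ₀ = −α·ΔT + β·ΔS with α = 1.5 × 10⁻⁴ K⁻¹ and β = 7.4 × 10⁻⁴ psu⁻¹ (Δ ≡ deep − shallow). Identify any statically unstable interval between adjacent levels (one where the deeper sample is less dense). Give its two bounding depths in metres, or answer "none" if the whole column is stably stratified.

172–188 m

Evaluate Δρ/ρ₀ = −αΔT + βΔS across each adjacent pair:
  19–51 m: −αΔT+βΔS = −(1.5 × 10⁻⁴)(-1.4)+(7.4 × 10⁻⁴)(+0.72) = 7.4 × 10⁻⁴ → stable
  51–172 m: −αΔT+βΔS = −(1.5 × 10⁻⁴)(-4.7)+(7.4 × 10⁻⁴)(-0.72) = 1.7 × 10⁻⁴ → stable
  172–188 m: −αΔT+βΔS = −(1.5 × 10⁻⁴)(+2.8)+(7.4 × 10⁻⁴)(-0.33) = -6.6 × 10⁻⁴ → UNSTABLE
  188–202 m: −αΔT+βΔS = −(1.5 × 10⁻⁴)(-2.7)+(7.4 × 10⁻⁴)(+0.38) = 6.9 × 10⁻⁴ → stable
The 172–188 m interval has Δρ < 0: lighter water underlies denser water.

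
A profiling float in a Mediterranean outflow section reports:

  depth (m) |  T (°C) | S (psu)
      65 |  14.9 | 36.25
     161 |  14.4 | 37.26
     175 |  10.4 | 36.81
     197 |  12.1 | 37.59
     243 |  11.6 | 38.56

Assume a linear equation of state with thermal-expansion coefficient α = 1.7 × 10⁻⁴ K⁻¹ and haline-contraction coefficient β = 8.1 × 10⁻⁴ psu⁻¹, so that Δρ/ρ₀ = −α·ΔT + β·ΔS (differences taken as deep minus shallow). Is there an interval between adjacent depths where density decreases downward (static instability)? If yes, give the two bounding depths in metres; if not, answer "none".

Evaluate Δρ/ρ₀ = −αΔT + βΔS across each adjacent pair:
  65–161 m: −αΔT+βΔS = −(1.7 × 10⁻⁴)(-0.5)+(8.1 × 10⁻⁴)(+1.01) = 9.0 × 10⁻⁴ → stable
  161–175 m: −αΔT+βΔS = −(1.7 × 10⁻⁴)(-4.0)+(8.1 × 10⁻⁴)(-0.45) = 3.2 × 10⁻⁴ → stable
  175–197 m: −αΔT+βΔS = −(1.7 × 10⁻⁴)(+1.7)+(8.1 × 10⁻⁴)(+0.78) = 3.4 × 10⁻⁴ → stable
  197–243 m: −αΔT+βΔS = −(1.7 × 10⁻⁴)(-0.5)+(8.1 × 10⁻⁴)(+0.97) = 8.7 × 10⁻⁴ → stable
Every interval has Δρ > 0: the column is stably stratified throughout.

none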